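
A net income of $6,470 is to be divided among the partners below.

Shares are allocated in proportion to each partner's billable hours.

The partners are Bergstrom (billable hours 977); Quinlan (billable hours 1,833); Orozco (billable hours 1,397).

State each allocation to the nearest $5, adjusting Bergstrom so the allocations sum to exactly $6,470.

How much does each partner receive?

Bergstrom: $1,500 | Quinlan: $2,820 | Orozco: $2,150

Combined billable hours = 4,207.
Proportional shares: Bergstrom 977/4,207 × $6,470 = 1,502.54; Quinlan 1,833/4,207 × $6,470 = 2,818.99; Orozco 1,397/4,207 × $6,470 = 2,148.46.
At nearest $5: Bergstrom $1,505; Quinlan $2,820; Orozco $2,150. Sum = $6,475.
Difference $6,470 − $6,475 = −$5 applied to Bergstrom: Bergstrom becomes $1,500.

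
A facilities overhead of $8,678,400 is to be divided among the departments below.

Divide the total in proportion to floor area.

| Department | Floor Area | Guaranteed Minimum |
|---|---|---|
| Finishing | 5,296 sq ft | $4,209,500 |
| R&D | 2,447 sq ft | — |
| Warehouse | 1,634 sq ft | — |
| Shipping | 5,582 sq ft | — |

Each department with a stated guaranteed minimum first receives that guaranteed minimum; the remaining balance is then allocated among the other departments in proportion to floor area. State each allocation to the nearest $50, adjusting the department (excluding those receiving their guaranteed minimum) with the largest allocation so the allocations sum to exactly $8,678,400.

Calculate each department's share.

Finishing: $4,209,500 | R&D: $1,131,700 | Warehouse: $755,700 | Shipping: $2,581,500

Guaranteed amounts: Finishing $4,209,500. Remaining pool $4,468,900.
Remaining pool split over remaining floor area 9,663: R&D 1,131,677.36 → $1,131,700; Warehouse 755,684.84 → $755,700; Shipping 2,581,537.80 → $2,581,550.
Rounding difference −$50 applied to Shipping → $2,581,500.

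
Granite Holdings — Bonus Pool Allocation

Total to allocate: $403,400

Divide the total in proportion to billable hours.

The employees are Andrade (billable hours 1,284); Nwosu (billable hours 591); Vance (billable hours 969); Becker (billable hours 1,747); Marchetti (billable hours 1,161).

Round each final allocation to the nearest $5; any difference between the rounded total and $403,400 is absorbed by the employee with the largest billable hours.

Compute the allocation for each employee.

Andrade: $90,050 | Nwosu: $41,450 | Vance: $67,960 | Becker: $122,515 | Marchetti: $81,425

Combined billable hours = 5,752.
Unrounded shares: Andrade 1,284/5,752 × $403,400 = 90,049.65; Nwosu 591/5,752 × $403,400 = 41,448.09; Vance 969/5,752 × $403,400 = 67,958.03; Becker 1,747/5,752 × $403,400 = 122,520.83; Marchetti 1,161/5,752 × $403,400 = 81,423.40.
Rounded to nearest $5: Andrade $90,050; Nwosu $41,450; Vance $67,960; Becker $122,520; Marchetti $81,425. Sum = $403,405.
Difference $403,400 − $403,405 = −$5 applied to largest billable hours (Becker): Becker becomes $122,515.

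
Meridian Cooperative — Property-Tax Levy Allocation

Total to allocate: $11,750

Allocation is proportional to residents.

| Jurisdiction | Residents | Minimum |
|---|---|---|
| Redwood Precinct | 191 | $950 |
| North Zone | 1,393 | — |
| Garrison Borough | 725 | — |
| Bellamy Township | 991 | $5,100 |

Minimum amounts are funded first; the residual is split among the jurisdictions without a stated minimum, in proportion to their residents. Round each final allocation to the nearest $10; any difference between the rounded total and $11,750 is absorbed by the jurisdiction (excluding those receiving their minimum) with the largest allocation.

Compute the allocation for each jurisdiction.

Redwood Precinct: $950 · North Zone: $3,750 · Garrison Borough: $1,950 · Bellamy Township: $5,100

Guaranteed amounts: Redwood Precinct $950; Bellamy Township $5,100. Remaining pool $5,700.
Remaining pool split over remaining residents 2,118: North Zone 3,748.87 → $3,750; Garrison Borough 1,951.13 → $1,950.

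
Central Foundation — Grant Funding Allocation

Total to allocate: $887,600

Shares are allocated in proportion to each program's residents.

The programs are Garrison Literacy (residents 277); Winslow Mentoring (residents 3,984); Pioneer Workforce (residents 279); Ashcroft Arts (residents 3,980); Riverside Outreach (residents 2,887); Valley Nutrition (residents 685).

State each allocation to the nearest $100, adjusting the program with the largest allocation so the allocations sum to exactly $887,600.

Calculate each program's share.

Residents total: 12,092.
Proportional shares: Garrison Literacy 277/12,092 × $887,600 = 20,332.88; Winslow Mentoring 3,984/12,092 × $887,600 = 292,441.15; Pioneer Workforce 279/12,092 × $887,600 = 20,479.69; Ashcroft Arts 3,980/12,092 × $887,600 = 292,147.54; Riverside Outreach 2,887/12,092 × $887,600 = 211,917.07; Valley Nutrition 685/12,092 × $887,600 = 50,281.67.
Rounded to nearest $100: Garrison Literacy $20,300; Winslow Mentoring $292,400; Pioneer Workforce $20,500; Ashcroft Arts $292,100; Riverside Outreach $211,900; Valley Nutrition $50,300. Sum = $887,500.
Difference $887,600 − $887,500 = +$100 applied to largest allocation (Winslow Mentoring): Winslow Mentoring becomes $292,500.

Garrison Literacy: $20,300; Winslow Mentoring: $292,500; Pioneer Workforce: $20,500; Ashcroft Arts: $292,100; Riverside Outreach: $211,900; Valley Nutrition: $50,300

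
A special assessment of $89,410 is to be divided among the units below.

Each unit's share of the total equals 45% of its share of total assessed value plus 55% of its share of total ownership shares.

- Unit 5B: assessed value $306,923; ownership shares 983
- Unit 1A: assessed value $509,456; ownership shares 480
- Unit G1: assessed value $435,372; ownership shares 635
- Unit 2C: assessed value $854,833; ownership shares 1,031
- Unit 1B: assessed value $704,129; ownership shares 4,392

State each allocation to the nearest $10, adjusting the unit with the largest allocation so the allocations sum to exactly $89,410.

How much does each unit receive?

Assessed value total 2,810,713; ownership shares total 7,521.
Blended shares (45% assessed value + 55% ownership shares): Unit 5B 0.1210; Unit 1A 0.1167; Unit G1 0.1161; Unit 2C 0.2123; Unit 1B 0.4339.
Raw shares: Unit 5B 10,820.78; Unit 1A 10,431.15; Unit G1 10,384.12; Unit 2C 18,977.79; Unit 1B 38,796.16.
At nearest $10: Unit 5B $10,820; Unit 1A $10,430; Unit G1 $10,380; Unit 2C $18,980; Unit 1B $38,800. Sum = $89,410.
Rounded total matches; no reconciliation needed.

Unit 5B: $10,820 · Unit 1A: $10,430 · Unit G1: $10,380 · Unit 2C: $18,980 · Unit 1B: $38,800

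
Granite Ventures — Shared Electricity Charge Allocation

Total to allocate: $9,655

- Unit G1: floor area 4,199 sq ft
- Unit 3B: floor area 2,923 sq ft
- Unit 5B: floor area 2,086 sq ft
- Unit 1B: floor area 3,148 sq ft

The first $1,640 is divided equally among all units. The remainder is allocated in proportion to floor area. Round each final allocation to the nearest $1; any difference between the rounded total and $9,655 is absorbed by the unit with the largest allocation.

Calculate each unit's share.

Unit G1: $3,134; Unit 3B: $2,306; Unit 5B: $1,763; Unit 1B: $2,452

Equal tier: $1,640 ÷ 4 = $410 apiece.
Remainder $8,015 by floor area (total 12,356): Unit G1 2,723.78 → $2,724; Unit 3B 1,896.07 → $1,896; Unit 5B 1,353.13 → $1,353; Unit 1B 2,042.02 → $2,042.
Totals: Unit G1 $410 + $2,724 = $3,134; Unit 3B $410 + $1,896 = $2,306; Unit 5B $410 + $1,353 = $1,763; Unit 1B $410 + $2,042 = $2,452.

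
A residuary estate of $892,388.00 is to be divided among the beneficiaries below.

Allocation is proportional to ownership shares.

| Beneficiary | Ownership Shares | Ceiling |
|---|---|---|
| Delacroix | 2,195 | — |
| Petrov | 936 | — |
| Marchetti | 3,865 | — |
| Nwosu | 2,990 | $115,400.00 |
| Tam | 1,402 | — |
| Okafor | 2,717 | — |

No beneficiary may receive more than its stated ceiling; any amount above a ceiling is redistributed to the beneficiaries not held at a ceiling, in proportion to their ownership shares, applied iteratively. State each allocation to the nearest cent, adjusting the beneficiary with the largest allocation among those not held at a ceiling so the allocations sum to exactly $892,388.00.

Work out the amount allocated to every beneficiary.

Delacroix: $153,440.28; Petrov: $65,430.57; Marchetti: $270,180.71; Nwosu: $115,400.00; Tam: $98,006.04; Okafor: $189,930.40

Ownership shares total: 14,105.
Unconstrained shares: Delacroix 138,872.1489; Petrov 59,218.3742; Marchetti 244,528.8635; Nwosu 189,169.8065; Tam 88,701.0263; Okafor 171,897.7806.
Cap binds for Nwosu ($115,400.00); balance $776,988.00 reallocated over remaining ownership shares 11,115.
Redistributed shares: Delacroix 153,440.2753 → $153,440.28; Petrov 65,430.5684 → $65,430.57; Marchetti 270,180.7126 → $270,180.71; Tam 98,006.0437 → $98,006.04; Okafor 189,930.4000 → $189,930.40.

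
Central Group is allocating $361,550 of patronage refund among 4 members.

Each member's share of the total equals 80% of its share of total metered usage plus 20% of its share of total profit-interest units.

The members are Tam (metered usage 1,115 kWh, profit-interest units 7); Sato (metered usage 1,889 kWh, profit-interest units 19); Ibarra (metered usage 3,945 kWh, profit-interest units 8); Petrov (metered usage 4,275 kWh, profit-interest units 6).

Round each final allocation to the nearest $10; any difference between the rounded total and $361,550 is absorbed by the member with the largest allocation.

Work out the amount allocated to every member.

Metered usage total 11,224; profit-interest units total 40.
Blended shares (80% metered usage + 20% profit-interest units): Tam 0.1145; Sato 0.2296; Ibarra 0.3212; Petrov 0.3347.
Pro-rata amounts: Tam 41,387.55; Sato 83,026.36; Ibarra 116,123.78; Petrov 121,012.31.
After rounding ($10): Tam $41,390; Sato $83,030; Ibarra $116,120; Petrov $121,010. Sum = $361,550.
Sum already equals the total — no adjustment.

Tam: $41,390 · Sato: $83,030 · Ibarra: $116,120 · Petrov: $121,010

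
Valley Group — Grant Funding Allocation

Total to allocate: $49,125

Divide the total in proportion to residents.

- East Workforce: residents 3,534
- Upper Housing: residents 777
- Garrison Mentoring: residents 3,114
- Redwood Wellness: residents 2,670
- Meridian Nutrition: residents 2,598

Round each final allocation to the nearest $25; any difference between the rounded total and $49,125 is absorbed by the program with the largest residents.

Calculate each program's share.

East Workforce: $13,700; Upper Housing: $3,000; Garrison Mentoring: $12,050; Redwood Wellness: $10,325; Meridian Nutrition: $10,050

Combined residents = 3,534 + 777 + 3,114 + 2,670 + 2,598 = 12,693.
Raw shares: East Workforce 13,677.44; Upper Housing 3,007.18; Garrison Mentoring 12,051.94; Redwood Wellness 10,333.55; Meridian Nutrition 10,054.89.
After rounding ($25): East Workforce $13,675; Upper Housing $3,000; Garrison Mentoring $12,050; Redwood Wellness $10,325; Meridian Nutrition $10,050. Sum = $49,100.
Difference $49,125 − $49,100 = +$25 applied to largest residents (East Workforce): East Workforce becomes $13,700.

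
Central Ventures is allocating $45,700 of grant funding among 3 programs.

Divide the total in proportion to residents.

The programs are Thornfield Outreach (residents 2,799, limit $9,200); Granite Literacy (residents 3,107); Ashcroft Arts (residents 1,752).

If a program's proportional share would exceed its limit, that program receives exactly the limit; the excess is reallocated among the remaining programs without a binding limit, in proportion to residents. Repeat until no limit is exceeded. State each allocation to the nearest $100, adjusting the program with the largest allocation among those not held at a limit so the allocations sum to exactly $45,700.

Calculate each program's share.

Sum of residents: 7,658.
Proportional shares (ignoring caps): Thornfield Outreach 16,703.36; Granite Literacy 18,541.38; Ashcroft Arts 10,455.26.
Capped: Thornfield Outreach ($9,200); remaining pool $36,500 reallocated over remaining residents 4,859.
Shares after redistribution: Granite Literacy 23,339.27 → $23,300; Ashcroft Arts 13,160.73 → $13,200.

Thornfield Outreach: $9,200 | Granite Literacy: $23,300 | Ashcroft Arts: $13,200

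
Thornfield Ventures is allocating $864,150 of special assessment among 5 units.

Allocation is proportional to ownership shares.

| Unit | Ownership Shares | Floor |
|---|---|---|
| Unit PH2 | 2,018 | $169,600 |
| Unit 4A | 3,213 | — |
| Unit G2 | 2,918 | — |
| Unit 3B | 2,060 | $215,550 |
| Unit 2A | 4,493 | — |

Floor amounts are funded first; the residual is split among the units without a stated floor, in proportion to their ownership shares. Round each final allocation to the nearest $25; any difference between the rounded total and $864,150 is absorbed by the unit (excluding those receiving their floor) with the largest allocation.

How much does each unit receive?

Unit PH2: $169,600; Unit 4A: $144,875; Unit G2: $131,575; Unit 3B: $215,550; Unit 2A: $202,550

Minimums first: Unit PH2 $169,600; Unit 3B $215,550. Remaining pool $479,000.
Remaining pool split over remaining ownership shares 10,624: Unit 4A 144,863.23 → $144,875; Unit G2 131,562.69 → $131,575; Unit 2A 202,574.08 → $202,575.
Rounding difference −$25 applied to Unit 2A → $202,550.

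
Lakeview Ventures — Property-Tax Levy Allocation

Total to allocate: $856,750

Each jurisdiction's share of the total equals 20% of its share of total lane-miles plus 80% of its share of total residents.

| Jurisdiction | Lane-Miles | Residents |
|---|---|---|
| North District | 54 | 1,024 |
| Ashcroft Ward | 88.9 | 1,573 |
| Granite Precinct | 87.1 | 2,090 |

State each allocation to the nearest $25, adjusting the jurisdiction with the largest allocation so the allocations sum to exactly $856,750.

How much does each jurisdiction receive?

Totals — lane-miles 230, residents 4,687.
Blended shares (20% lane-miles + 80% residents): North District 0.2217; Ashcroft Ward 0.3458; Granite Precinct 0.4325.
Unrounded shares: North District 189,973.89; Ashcroft Ward 296,257.00; Granite Precinct 370,519.11.
After rounding ($25): North District $189,975; Ashcroft Ward $296,250; Granite Precinct $370,525. Sum = $856,750.
Rounded total matches; no reconciliation needed.

North District: $189,975 | Ashcroft Ward: $296,250 | Granite Precinct: $370,525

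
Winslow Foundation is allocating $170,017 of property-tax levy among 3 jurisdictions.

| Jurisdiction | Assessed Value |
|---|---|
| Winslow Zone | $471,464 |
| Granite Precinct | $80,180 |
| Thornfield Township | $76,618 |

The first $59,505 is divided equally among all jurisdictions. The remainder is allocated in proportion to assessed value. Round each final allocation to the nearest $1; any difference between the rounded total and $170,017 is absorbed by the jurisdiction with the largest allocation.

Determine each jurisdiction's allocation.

Winslow Zone: $102,766 · Granite Precinct: $33,939 · Thornfield Township: $33,312

First tranche $59,505 split equally: $19,835 each.
Remainder $110,512 by assessed value (total 628,262): Winslow Zone 82,931.05 → $82,931; Granite Precinct 14,103.75 → $14,104; Thornfield Township 13,477.19 → $13,477.
Totals: Winslow Zone $19,835 + $82,931 = $102,766; Granite Precinct $19,835 + $14,104 = $33,939; Thornfield Township $19,835 + $13,477 = $33,312.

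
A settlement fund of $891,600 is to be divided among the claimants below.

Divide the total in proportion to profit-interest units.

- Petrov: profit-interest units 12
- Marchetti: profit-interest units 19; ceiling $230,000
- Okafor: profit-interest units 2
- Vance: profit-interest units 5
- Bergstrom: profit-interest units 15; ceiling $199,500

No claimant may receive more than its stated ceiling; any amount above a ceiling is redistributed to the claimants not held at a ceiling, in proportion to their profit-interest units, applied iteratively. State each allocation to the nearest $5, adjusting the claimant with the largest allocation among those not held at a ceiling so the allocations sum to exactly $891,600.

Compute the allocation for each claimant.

Sum of profit-interest units: 53.
Proportional shares (ignoring caps): Petrov 201,871.70; Marchetti 319,630.19; Okafor 33,645.28; Vance 84,113.21; Bergstrom 252,339.62.
Held at cap: Marchetti ($230,000), Bergstrom ($199,500); remaining pool $462,100 reallocated over remaining profit-interest units 19.
Remaining shares: Petrov 291,852.63 → $291,855; Okafor 48,642.11 → $48,640; Vance 121,605.26 → $121,605.

Petrov: $291,855 | Marchetti: $230,000 | Okafor: $48,640 | Vance: $121,605 | Bergstrom: $199,500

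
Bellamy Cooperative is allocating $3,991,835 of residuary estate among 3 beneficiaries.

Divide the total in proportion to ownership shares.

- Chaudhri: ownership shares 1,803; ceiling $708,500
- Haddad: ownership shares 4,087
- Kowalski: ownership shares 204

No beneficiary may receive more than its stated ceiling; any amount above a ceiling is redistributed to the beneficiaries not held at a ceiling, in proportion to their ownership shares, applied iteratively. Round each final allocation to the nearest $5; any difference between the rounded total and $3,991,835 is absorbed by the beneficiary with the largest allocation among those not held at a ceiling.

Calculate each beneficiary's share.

Chaudhri: $708,500; Haddad: $3,127,240; Kowalski: $156,095

Ownership shares total: 6,094.
Pro-rata shares before constraints: Chaudhri 1,181,043.40; Haddad 2,677,162.72; Kowalski 133,628.87.
Cap binds for Chaudhri ($708,500); balance $3,283,335 reallocated over remaining ownership shares 4,291.
Shares after redistribution: Haddad 3,127,240.77 → $3,127,240; Kowalski 156,094.23 → $156,095.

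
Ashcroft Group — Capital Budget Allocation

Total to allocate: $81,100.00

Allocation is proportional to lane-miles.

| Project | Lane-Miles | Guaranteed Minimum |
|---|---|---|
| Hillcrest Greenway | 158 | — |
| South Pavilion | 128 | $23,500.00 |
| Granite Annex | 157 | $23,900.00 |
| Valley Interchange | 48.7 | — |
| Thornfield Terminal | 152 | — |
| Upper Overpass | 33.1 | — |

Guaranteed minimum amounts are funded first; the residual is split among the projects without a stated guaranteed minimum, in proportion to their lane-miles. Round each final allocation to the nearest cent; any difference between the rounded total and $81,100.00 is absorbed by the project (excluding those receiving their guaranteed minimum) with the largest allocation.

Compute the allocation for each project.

Hillcrest Greenway: $13,590.09 · South Pavilion: $23,500.00 · Granite Annex: $23,900.00 · Valley Interchange: $4,188.85 · Thornfield Terminal: $13,074.02 · Upper Overpass: $2,847.04

Fund the minimums — South Pavilion $23,500.00; Granite Annex $23,900.00. Residual $33,700.00.
Residual split over remaining lane-miles 391.8: Hillcrest Greenway 13,590.0970 → $13,590.10; Valley Interchange 4,188.8464 → $4,188.85; Thornfield Terminal 13,074.0174 → $13,074.02; Upper Overpass 2,847.0393 → $2,847.04.
Rounding difference −$0.01 applied to Hillcrest Greenway → $13,590.09.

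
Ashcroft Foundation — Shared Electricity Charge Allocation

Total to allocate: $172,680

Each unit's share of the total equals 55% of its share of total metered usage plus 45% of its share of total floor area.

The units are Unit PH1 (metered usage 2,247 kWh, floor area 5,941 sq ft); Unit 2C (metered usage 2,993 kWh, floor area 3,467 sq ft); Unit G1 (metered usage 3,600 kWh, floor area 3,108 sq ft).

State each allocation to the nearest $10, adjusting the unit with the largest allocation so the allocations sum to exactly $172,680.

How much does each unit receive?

Unit PH1: $61,030 · Unit 2C: $53,680 · Unit G1: $57,970

Metered usage total 8,840; floor area total 12,516.
Composite weights (55% metered usage + 45% floor area): Unit PH1 0.3534; Unit 2C 0.3109; Unit G1 0.3357.
Pro-rata amounts: Unit PH1 61,025.91; Unit 2C 53,680.77; Unit G1 57,973.32.
At nearest $10: Unit PH1 $61,030; Unit 2C $53,680; Unit G1 $57,970. Sum = $172,680.
Sum already equals the total — no adjustment.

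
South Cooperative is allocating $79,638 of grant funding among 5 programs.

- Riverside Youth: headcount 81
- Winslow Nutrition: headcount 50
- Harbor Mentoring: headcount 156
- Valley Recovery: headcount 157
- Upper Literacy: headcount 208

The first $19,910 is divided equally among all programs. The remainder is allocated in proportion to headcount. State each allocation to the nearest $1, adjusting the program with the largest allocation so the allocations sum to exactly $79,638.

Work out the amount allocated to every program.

First tranche $19,910 split equally: $3,982 each.
Remainder $59,728 by headcount (total 652): Riverside Youth 7,420.20 → $7,420; Winslow Nutrition 4,580.37 → $4,580; Harbor Mentoring 14,290.75 → $14,291; Valley Recovery 14,382.36 → $14,382; Upper Literacy 19,054.33 → $19,054.
Rounding difference +$1 on remainder applied to Upper Literacy.
Totals: Riverside Youth $3,982 + $7,420 = $11,402; Winslow Nutrition $3,982 + $4,580 = $8,562; Harbor Mentoring $3,982 + $14,291 = $18,273; Valley Recovery $3,982 + $14,382 = $18,364; Upper Literacy $3,982 + $19,055 = $23,037.

Riverside Youth: $11,402 | Winslow Nutrition: $8,562 | Harbor Mentoring: $18,273 | Valley Recovery: $18,364 | Upper Literacy: $23,037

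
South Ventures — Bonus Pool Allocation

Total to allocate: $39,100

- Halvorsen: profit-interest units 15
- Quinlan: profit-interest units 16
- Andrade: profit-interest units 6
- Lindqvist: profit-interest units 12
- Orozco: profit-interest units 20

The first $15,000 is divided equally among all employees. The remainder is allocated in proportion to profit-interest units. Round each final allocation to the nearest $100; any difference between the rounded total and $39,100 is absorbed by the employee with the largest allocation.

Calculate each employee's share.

Halvorsen: $8,200; Quinlan: $8,600; Andrade: $5,100; Lindqvist: $7,200; Orozco: $10,000

Equal tier: $15,000 ÷ 5 = $3,000 apiece.
Remainder $24,100 by profit-interest units (total 69): Halvorsen 5,239.13 → $5,200; Quinlan 5,588.41 → $5,600; Andrade 2,095.65 → $2,100; Lindqvist 4,191.30 → $4,200; Orozco 6,985.51 → $7,000.
Totals: Halvorsen $3,000 + $5,200 = $8,200; Quinlan $3,000 + $5,600 = $8,600; Andrade $3,000 + $2,100 = $5,100; Lindqvist $3,000 + $4,200 = $7,200; Orozco $3,000 + $7,000 = $10,000.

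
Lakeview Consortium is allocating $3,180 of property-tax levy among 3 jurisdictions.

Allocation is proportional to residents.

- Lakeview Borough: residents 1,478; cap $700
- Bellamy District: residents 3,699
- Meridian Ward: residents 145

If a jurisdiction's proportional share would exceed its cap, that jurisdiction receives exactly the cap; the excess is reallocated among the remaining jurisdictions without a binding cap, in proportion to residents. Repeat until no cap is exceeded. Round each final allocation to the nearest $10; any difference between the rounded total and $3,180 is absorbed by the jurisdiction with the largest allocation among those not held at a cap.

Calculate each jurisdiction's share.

Lakeview Borough: $700 | Bellamy District: $2,390 | Meridian Ward: $90

Residents total: 5,322.
Proportional shares (ignoring caps): Lakeview Borough 883.13; Bellamy District 2,210.23; Meridian Ward 86.64.
Capped: Lakeview Borough ($700); remaining pool $2,480 reallocated over remaining residents 3,844.
Redistributed shares: Bellamy District 2,386.45 → $2,390; Meridian Ward 93.55 → $90.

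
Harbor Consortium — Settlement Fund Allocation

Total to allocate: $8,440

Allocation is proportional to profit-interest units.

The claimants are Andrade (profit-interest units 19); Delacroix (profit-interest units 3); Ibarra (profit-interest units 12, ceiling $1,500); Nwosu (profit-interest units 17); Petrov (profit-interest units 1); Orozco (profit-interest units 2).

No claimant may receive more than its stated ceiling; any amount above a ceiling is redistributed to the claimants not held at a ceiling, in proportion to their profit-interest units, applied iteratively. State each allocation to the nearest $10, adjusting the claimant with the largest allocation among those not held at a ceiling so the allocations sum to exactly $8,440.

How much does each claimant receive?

Combined profit-interest units = 54.
Proportional shares (ignoring caps): Andrade 2,969.63; Delacroix 468.89; Ibarra 1,875.56; Nwosu 2,657.04; Petrov 156.30; Orozco 312.59.
Cap binds for Ibarra ($1,500); residual $6,940 reallocated over remaining profit-interest units 42.
Remaining shares: Andrade 3,139.52 → $3,140; Delacroix 495.71 → $500; Nwosu 2,809.05 → $2,810; Petrov 165.24 → $170; Orozco 330.48 → $330.
Rounding difference −$10 applied to Andrade → $3,130.

Andrade: $3,130 | Delacroix: $500 | Ibarra: $1,500 | Nwosu: $2,810 | Petrov: $170 | Orozco: $330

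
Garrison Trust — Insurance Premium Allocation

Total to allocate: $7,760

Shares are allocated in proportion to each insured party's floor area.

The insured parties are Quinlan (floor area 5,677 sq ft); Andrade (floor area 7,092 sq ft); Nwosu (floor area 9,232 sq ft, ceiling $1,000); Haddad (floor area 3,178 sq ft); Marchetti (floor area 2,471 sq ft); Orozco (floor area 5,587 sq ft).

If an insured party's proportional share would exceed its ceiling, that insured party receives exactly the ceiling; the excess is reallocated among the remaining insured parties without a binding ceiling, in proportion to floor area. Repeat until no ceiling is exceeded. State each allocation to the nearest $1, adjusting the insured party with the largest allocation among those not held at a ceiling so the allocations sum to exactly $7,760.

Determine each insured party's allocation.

Quinlan: $1,599 | Andrade: $1,997 | Nwosu: $1,000 | Haddad: $895 | Marchetti: $696 | Orozco: $1,573

Combined floor area = 33,237.
Pro-rata shares before constraints: Quinlan 1,325.44; Andrade 1,655.80; Nwosu 2,155.44; Haddad 741.98; Marchetti 576.92; Orozco 1,304.42.
Held at cap: Nwosu ($1,000); residual $6,760 reallocated over remaining floor area 24,005.
Redistributed shares: Quinlan 1,598.69 → $1,599; Andrade 1,997.16 → $1,997; Haddad 894.95 → $895; Marchetti 695.85 → $696; Orozco 1,573.34 → $1,573.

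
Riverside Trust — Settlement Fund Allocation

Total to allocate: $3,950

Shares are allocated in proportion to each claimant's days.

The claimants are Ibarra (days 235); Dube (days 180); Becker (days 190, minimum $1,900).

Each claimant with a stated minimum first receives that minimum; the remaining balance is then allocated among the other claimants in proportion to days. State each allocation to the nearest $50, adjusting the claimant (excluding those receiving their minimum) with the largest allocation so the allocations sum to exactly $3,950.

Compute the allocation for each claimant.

Guaranteed amounts: Becker $1,900. Residual $2,050.
Residual split over remaining days 415: Ibarra 1,160.84 → $1,150; Dube 889.16 → $900.

Ibarra: $1,150; Dube: $900; Becker: $1,900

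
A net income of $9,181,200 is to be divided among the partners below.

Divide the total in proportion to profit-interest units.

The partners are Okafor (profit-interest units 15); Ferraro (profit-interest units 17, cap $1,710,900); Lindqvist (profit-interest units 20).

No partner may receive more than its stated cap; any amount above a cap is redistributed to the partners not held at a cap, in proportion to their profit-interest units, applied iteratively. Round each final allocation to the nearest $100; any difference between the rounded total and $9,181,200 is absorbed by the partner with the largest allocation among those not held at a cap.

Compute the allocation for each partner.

Okafor: $3,201,600; Ferraro: $1,710,900; Lindqvist: $4,268,700

Combined profit-interest units = 52.
Unconstrained shares: Okafor 2,648,423.08; Ferraro 3,001,546.15; Lindqvist 3,531,230.77.
Held at cap: Ferraro ($1,710,900); remaining pool $7,470,300 reallocated over remaining profit-interest units 35.
Redistributed shares: Okafor 3,201,557.14 → $3,201,600; Lindqvist 4,268,742.86 → $4,268,700.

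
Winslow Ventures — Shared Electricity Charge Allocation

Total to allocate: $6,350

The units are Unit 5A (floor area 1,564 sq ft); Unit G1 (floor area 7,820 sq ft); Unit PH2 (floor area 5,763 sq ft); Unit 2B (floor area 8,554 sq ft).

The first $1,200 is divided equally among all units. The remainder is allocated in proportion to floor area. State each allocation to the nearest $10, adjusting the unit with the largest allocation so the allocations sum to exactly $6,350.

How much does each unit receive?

Unit 5A: $640; Unit G1: $2,000; Unit PH2: $1,550; Unit 2B: $2,160

Equal tier: $1,200 ÷ 4 = $300 apiece.
Remainder $5,150 by floor area (total 23,701): Unit 5A 339.84 → $340; Unit G1 1,699.21 → $1,700; Unit PH2 1,252.24 → $1,250; Unit 2B 1,858.70 → $1,860.
Totals: Unit 5A $300 + $340 = $640; Unit G1 $300 + $1,700 = $2,000; Unit PH2 $300 + $1,250 = $1,550; Unit 2B $300 + $1,860 = $2,160.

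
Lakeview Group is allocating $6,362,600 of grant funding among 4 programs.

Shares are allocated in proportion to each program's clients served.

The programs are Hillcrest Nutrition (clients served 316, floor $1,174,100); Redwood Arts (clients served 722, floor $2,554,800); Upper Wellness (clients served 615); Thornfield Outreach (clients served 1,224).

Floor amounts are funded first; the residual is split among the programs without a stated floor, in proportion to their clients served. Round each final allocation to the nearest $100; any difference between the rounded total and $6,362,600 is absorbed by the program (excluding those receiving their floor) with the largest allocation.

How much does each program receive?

Hillcrest Nutrition: $1,174,100 · Redwood Arts: $2,554,800 · Upper Wellness: $880,800 · Thornfield Outreach: $1,752,900

Minimums first: Hillcrest Nutrition $1,174,100; Redwood Arts $2,554,800. Balance $2,633,700.
Balance split over remaining clients served 1,839: Upper Wellness 880,764.27 → $880,800; Thornfield Outreach 1,752,935.73 → $1,752,900.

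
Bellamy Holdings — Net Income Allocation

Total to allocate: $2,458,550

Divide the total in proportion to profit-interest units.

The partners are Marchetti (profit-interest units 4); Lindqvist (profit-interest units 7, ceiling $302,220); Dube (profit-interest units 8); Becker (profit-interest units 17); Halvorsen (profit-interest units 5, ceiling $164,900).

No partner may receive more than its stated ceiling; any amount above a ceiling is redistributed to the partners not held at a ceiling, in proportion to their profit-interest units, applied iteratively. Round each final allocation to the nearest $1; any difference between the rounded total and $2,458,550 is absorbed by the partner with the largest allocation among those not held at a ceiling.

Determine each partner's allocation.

Marchetti: $274,680; Lindqvist: $302,220; Dube: $549,360; Becker: $1,167,390; Halvorsen: $164,900

Profit-interest units total: 41.
Unconstrained shares: Marchetti 239,858.54; Lindqvist 419,752.44; Dube 479,717.07; Becker 1,019,398.78; Halvorsen 299,823.17.
Cap binds for Lindqvist ($302,220), Halvorsen ($164,900); remaining pool $1,991,430 reallocated over remaining profit-interest units 29.
Shares after redistribution: Marchetti 274,680.00 → $274,680; Dube 549,360.00 → $549,360; Becker 1,167,390.00 → $1,167,390.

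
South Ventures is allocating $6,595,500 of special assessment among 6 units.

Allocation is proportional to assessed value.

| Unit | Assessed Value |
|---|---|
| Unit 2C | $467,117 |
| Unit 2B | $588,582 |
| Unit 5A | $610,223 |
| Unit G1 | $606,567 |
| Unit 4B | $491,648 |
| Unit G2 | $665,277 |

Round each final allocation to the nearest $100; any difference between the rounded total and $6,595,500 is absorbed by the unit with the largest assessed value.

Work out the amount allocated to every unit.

Total assessed value = 3,429,414.
Pro-rata amounts: Unit 2C 467,117/3,429,414 × $6,595,500 = 898,366.36; Unit 2B 588,582/3,429,414 × $6,595,500 = 1,131,969.65; Unit 5A 610,223/3,429,414 × $6,595,500 = 1,173,589.95; Unit G1 606,567/3,429,414 × $6,595,500 = 1,166,558.67; Unit 4B 491,648/3,429,414 × $6,595,500 = 945,544.74; Unit G2 665,277/3,429,414 × $6,595,500 = 1,279,470.62.
After rounding ($100): Unit 2C $898,400; Unit 2B $1,132,000; Unit 5A $1,173,600; Unit G1 $1,166,600; Unit 4B $945,500; Unit G2 $1,279,500. Sum = $6,595,600.
Difference $6,595,500 − $6,595,600 = −$100 applied to largest assessed value (Unit G2): Unit G2 becomes $1,279,400.

Unit 2C: $898,400 · Unit 2B: $1,132,000 · Unit 5A: $1,173,600 · Unit G1: $1,166,600 · Unit 4B: $945,500 · Unit G2: $1,279,400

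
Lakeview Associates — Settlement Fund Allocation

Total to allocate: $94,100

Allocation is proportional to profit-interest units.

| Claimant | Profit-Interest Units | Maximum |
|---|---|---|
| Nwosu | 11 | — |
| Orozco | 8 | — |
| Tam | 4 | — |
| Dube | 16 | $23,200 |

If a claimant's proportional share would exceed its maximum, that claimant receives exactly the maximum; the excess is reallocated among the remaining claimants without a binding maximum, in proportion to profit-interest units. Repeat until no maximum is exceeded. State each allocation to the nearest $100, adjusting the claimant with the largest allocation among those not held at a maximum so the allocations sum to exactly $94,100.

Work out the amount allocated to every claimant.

Nwosu: $33,900 · Orozco: $24,700 · Tam: $12,300 · Dube: $23,200

Profit-interest units total: 39.
Unconstrained shares: Nwosu 26,541.03; Orozco 19,302.56; Tam 9,651.28; Dube 38,605.13.
Cap binds for Dube ($23,200); remaining pool $70,900 reallocated over remaining profit-interest units 23.
Remaining shares: Nwosu 33,908.70 → $33,900; Orozco 24,660.87 → $24,700; Tam 12,330.43 → $12,300.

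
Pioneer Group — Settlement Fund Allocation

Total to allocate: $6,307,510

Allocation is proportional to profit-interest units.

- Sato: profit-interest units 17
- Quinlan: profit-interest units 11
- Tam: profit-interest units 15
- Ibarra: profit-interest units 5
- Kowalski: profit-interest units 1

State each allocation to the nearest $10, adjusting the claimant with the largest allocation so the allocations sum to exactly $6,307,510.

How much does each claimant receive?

Sato: $2,188,330; Quinlan: $1,415,970; Tam: $1,930,870; Ibarra: $643,620; Kowalski: $128,720

Sum of profit-interest units: 49.
Pro-rata amounts: Sato 17/49 × $6,307,510 = 2,188,319.80; Quinlan 11/49 × $6,307,510 = 1,415,971.63; Tam 15/49 × $6,307,510 = 1,930,870.41; Ibarra 5/49 × $6,307,510 = 643,623.47; Kowalski 1/49 × $6,307,510 = 128,724.69.
After rounding ($10): Sato $2,188,320; Quinlan $1,415,970; Tam $1,930,870; Ibarra $643,620; Kowalski $128,720. Sum = $6,307,500.
Difference $6,307,510 − $6,307,500 = +$10 applied to largest allocation (Sato): Sato becomes $2,188,330.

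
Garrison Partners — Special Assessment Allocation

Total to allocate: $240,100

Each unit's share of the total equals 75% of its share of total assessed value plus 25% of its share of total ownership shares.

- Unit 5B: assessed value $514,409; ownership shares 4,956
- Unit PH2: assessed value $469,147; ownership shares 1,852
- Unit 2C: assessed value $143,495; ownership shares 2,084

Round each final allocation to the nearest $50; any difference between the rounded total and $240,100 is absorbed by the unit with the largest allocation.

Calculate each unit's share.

Unit 5B: $115,650 · Unit PH2: $87,450 · Unit 2C: $37,000

Assessed value total 1,127,051; ownership shares total 8,892.
Composite weights (75% assessed value + 25% ownership shares): Unit 5B 0.4817; Unit PH2 0.3643; Unit 2C 0.1541.
Unrounded shares: Unit 5B 115,645.12; Unit PH2 87,459.97; Unit 2C 36,994.91.
After rounding ($50): Unit 5B $115,650; Unit PH2 $87,450; Unit 2C $37,000. Sum = $240,100.
Rounded total matches; no reconciliation needed.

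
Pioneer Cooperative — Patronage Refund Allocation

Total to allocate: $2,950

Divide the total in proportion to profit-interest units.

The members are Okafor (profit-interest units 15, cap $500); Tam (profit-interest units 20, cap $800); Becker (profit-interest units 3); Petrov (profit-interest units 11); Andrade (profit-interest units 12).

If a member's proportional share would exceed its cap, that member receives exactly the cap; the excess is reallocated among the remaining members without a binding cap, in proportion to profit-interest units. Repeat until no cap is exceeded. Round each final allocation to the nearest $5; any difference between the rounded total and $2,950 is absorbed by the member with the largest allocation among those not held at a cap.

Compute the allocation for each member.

Total profit-interest units = 61.
Proportional shares (ignoring caps): Okafor 725.41; Tam 967.21; Becker 145.08; Petrov 531.97; Andrade 580.33.
Held at cap: Okafor ($500), Tam ($800); residual $1,650 reallocated over remaining profit-interest units 26.
Redistributed shares: Becker 190.38 → $190; Petrov 698.08 → $700; Andrade 761.54 → $760.

Okafor: $500 | Tam: $800 | Becker: $190 | Petrov: $700 | Andrade: $760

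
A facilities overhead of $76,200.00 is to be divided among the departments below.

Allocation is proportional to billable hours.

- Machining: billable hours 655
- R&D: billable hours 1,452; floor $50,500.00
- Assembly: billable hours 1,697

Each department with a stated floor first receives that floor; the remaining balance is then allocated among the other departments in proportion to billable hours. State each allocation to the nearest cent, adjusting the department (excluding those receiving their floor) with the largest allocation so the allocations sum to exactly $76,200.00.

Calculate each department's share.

Guaranteed amounts: R&D $50,500.00. Balance $25,700.00.
Balance split over remaining billable hours 2,352: Machining 7,157.1003 → $7,157.10; Assembly 18,542.8997 → $18,542.90.

Machining: $7,157.10 · R&D: $50,500.00 · Assembly: $18,542.90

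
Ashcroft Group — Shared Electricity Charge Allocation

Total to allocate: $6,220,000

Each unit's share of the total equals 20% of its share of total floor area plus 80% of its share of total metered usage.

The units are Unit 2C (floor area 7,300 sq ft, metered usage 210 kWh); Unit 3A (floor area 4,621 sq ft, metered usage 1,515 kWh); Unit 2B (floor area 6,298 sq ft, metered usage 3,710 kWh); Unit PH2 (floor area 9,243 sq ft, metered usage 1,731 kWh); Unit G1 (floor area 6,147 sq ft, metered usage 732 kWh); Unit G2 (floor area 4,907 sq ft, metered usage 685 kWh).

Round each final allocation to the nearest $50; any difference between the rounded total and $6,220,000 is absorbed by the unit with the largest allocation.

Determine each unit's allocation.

Unit 2C: $357,500 · Unit 3A: $1,027,550 · Unit 2B: $2,354,350 · Unit PH2: $1,302,100 · Unit G1: $622,900 · Unit G2: $555,600

Floor area total 38,516; metered usage total 8,583.
Blended shares (20% floor area + 80% metered usage): Unit 2C 0.0575; Unit 3A 0.1652; Unit 2B 0.3785; Unit PH2 0.2093; Unit G1 0.1001; Unit G2 0.0893.
Pro-rata amounts: Unit 2C 357,524.98; Unit 3A 1,027,572.55; Unit 2B 2,354,289.46; Unit PH2 1,302,081.28; Unit G1 622,914.93; Unit G2 555,616.80.
At nearest $50: Unit 2C $357,500; Unit 3A $1,027,550; Unit 2B $2,354,300; Unit PH2 $1,302,100; Unit G1 $622,900; Unit G2 $555,600. Sum = $6,219,950.
Difference $6,220,000 − $6,219,950 = +$50 applied to largest allocation (Unit 2B): Unit 2B becomes $2,354,350.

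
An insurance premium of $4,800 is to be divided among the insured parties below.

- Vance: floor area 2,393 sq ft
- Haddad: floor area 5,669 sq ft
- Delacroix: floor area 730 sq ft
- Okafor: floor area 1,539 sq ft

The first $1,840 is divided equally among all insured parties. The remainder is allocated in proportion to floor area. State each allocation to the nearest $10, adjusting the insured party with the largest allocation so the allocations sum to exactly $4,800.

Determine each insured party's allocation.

Equal tier: $1,840 ÷ 4 = $460 apiece.
Remainder $2,960 by floor area (total 10,331): Vance 685.63 → $690; Haddad 1,624.26 → $1,620; Delacroix 209.16 → $210; Okafor 440.95 → $440.
Totals: Vance $460 + $690 = $1,150; Haddad $460 + $1,620 = $2,080; Delacroix $460 + $210 = $670; Okafor $460 + $440 = $900.

Vance: $1,150 · Haddad: $2,080 · Delacroix: $670 · Okafor: $900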